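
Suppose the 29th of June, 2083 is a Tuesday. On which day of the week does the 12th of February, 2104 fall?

Day-of-year of June 29, 2083: 180.
Day-of-year of February 12, 2104: 43.
2083 has 365 days, so 365 − 180 = 185 days remain in 2083.
Full years 2084–2103: 16 common + 4 leap = 16×365 + 4×366 = 7304 days.
Total: 185 + 7304 + 43 = 7532 days.
7532 is a multiple of 7, so the 12th of February, 2104 falls on the same weekday: Tuesday.

Tuesday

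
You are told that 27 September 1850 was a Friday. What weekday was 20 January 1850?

Count forward from the earlier date (January 20, 1850) to the later (September 27, 1850):
January 1850: 31 − 20 = 11 days remain.
Then February 1850 (28), March (31), April (30), May (31), June (30), July (31), August (31): 28 + 31 + 30 + 31 + 30 + 31 + 31 = 212 days.
September 1–27, 1850: 27 days.
Total: 11 + 212 + 27 = 250 days.
250 mod 7 = 5, so 5 days before Friday is Sunday.

Sunday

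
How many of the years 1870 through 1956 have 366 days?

Years divisible by 4: 1872, 1876, …, 1956 — 22 in all.
Of these, 1900 is divisible by 100 but not 400, so not leap.
Leap years: 22 − 1 = 21.

21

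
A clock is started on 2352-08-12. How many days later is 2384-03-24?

From August 12, 2352 to August 12, 2383: 31 years, of which 7 contain a Feb 29 — 24×365 + 7×366 = 11322 days.
August 2383: 31 − 12 = 19 days remain.
Then September (30), October (31), November (30), December (31), January (31), February 2384 (29): 30 + 31 + 30 + 31 + 31 + 29 = 182 days.
March 1–24, 2384: 24 days.
Residual: 225 days.
Total: 11547 days.

11547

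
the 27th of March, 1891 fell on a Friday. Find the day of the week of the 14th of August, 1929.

Day-of-year of March 27, 1891: 86.
Day-of-year of August 14, 1929: 226.
1891 has 365 days, so 365 − 86 = 279 days remain in 1891.
Full years 1892–1928: 28 common + 9 leap = 28×365 + 9×366 = 13514 days.
Total: 279 + 13514 + 226 = 14019 days.
14019 mod 7 = 5, so 5 days after Friday is Wednesday.

Wednesday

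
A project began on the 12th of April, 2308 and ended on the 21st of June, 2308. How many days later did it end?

70

April 2308: 30 − 12 = 18 days remain.
Then May (31): 31 days.
June 1–21, 2308: 21 days.
Total: 18 + 31 + 21 = 70 days.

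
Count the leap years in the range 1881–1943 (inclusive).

Years divisible by 4: 1884, 1888, …, 1940 — 15 in all.
Of these, 1900 is divisible by 100 but not 400, so not leap.
Leap years: 15 − 1 = 14.

14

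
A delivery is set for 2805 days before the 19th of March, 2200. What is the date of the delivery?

the 13th of July, 2192

Count 2805 days before March 19, 2200:
From July 13, 2192 to July 13, 2199: 7 years, of which 1 contains a Feb 29 — 6×365 + 1×366 = 2556 days.
July 2199: 31 − 13 = 18 days remain.
Then August (31), September (30), October (31), November (30), December (31), January (31), February 2200 (28): 31 + 30 + 31 + 30 + 31 + 31 + 28 = 212 days.
March 1–19, 2200: 19 days.
Residual: 249 days.
Total: 2805 days.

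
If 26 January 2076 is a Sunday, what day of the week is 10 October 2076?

January 2076: 31 − 26 = 5 days remain.
Then February 2076 (29), March (31), April (30), May (31), June (30), July (31), August (31), September (30): 29 + 31 + 30 + 31 + 30 + 31 + 31 + 30 = 243 days.
October 1–10, 2076: 10 days.
Total: 5 + 243 + 10 = 258 days.
258 mod 7 = 6, so 6 days after Sunday is Saturday.

Saturday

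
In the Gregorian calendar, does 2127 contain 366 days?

No

2127 is not a leap year.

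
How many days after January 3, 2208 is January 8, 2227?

Day-of-year of January 3, 2208: 3.
Day-of-year of January 8, 2227: 8.
2208 has 366 days, so 366 − 3 = 363 days remain in 2208.
Full years 2209–2226: 14 common + 4 leap = 14×365 + 4×366 = 6574 days.
Total: 363 + 6574 + 8 = 6945 days.

6945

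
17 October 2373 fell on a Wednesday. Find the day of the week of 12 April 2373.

Thursday

Count forward from the earlier date (April 12, 2373) to the later (October 17, 2373):
April 2373: 30 − 12 = 18 days remain.
Then May (31), June (30), July (31), August (31), September (30): 31 + 30 + 31 + 31 + 30 = 153 days.
October 1–17, 2373: 17 days.
Total: 18 + 153 + 17 = 188 days.
188 mod 7 = 6, so 6 days before Wednesday is Thursday.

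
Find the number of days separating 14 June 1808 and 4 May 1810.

June 14, 1808 → June 14, 1809: 365 days.
June 1809: 30 − 14 = 16 days remain.
Then 10 full months totalling 304 days.
May 1–4, 1810: 4 days.
Residual: 324 days.
Total: 689 days.

689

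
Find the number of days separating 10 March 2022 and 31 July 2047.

Day-of-year of March 10, 2022: 69.
Day-of-year of July 31, 2047: 212.
2022 has 365 days, so 365 − 69 = 296 days remain in 2022.
Full years 2023–2046: 18 common + 6 leap = 18×365 + 6×366 = 8766 days.
Total: 296 + 8766 + 212 = 9274 days.

9274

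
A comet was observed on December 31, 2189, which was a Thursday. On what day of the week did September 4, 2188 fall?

Thursday

Count forward from the earlier date (September 4, 2188) to the later (December 31, 2189):
September 2188: 30 − 4 = 26 days remain.
Then 14 full months totalling 426 days.
December 1–31, 2189: 31 days.
Total: 26 + 426 + 31 = 483 days.
483 is a multiple of 7, so September 4, 2188 falls on the same weekday: Thursday.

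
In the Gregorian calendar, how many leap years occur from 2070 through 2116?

Years divisible by 4 in [2070, 2116]: 2072, 2076, 2080, 2084, 2088, 2092, 2096, 2100, 2104, 2108, 2112, 2116.
Of these, 2100 is divisible by 100 but not 400, so not leap.
Leap years: 12 − 1 = 11.

11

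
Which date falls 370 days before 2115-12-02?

2114-11-27

Count 370 days before December 2, 2115:
November 27, 2114 → November 27, 2115: 365 days.
November 2115: 30 − 27 = 3 days remain.
December 1–2, 2115: 2 days.
Residual: 5 days.
Total: 370 days.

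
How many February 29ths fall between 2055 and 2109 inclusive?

Years divisible by 4: 2056, 2060, …, 2108 — 14 in all.
Of these, 2100 is divisible by 100 but not 400, so not leap.
Leap years: 14 − 1 = 13.

13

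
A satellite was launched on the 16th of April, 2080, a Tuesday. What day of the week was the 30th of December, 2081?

Tuesday

Day-of-year of April 16, 2080: 107.
Day-of-year of December 30, 2081: 364.
2080 has 366 days, so 366 − 107 = 259 days remain in 2080.
Total: 259 + 364 = 623 days.
623 is a multiple of 7, so the 30th of December, 2081 falls on the same weekday: Tuesday.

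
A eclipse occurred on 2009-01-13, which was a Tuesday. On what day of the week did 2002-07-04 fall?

Count forward from the earlier date (July 4, 2002) to the later (January 13, 2009):
Day-of-year of July 4, 2002: 185.
Day-of-year of January 13, 2009: 13.
2002 has 365 days, so 365 − 185 = 180 days remain in 2002.
Full years: 2003: 365; 2004: 366; 2005: 365; 2006: 365; 2007: 365; 2008: 366. Sum = 2192.
Total: 180 + 2192 + 13 = 2385 days.
2385 mod 7 = 5, so 5 days before Tuesday is Thursday.

Thursday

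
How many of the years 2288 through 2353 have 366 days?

16

Years divisible by 4: 2288, 2292, …, 2352 — 17 in all.
Of these, 2300 is divisible by 100 but not 400, so not leap.
Leap years: 17 − 1 = 16.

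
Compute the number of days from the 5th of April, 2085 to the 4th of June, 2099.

From April 5, 2085 to April 5, 2099: 14 years, of which 3 contain a Feb 29 — 11×365 + 3×366 = 5113 days.
April 2099: 30 − 5 = 25 days remain.
Then May (31): 31 days.
June 1–4, 2099: 4 days.
Residual: 60 days.
Total: 5173 days.

5173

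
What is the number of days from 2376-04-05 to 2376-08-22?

139

April 2376: 30 − 5 = 25 days remain.
Then May (31), June (30), July (31): 31 + 30 + 31 = 92 days.
August 1–22, 2376: 22 days.
Total: 25 + 92 + 22 = 139 days.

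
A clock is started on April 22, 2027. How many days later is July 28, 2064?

13612

Day-of-year of April 22, 2027: 112.
Day-of-year of July 28, 2064: 210.
2027 has 365 days, so 365 − 112 = 253 days remain in 2027.
Full years 2028–2063: 27 common + 9 leap = 27×365 + 9×366 = 13149 days.
Total: 253 + 13149 + 210 = 13612 days.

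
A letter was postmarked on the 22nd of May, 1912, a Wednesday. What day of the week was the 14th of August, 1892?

Count forward from the earlier date (August 14, 1892) to the later (May 22, 1912):
From August 14, 1892 to August 14, 1911: 19 years, of which 3 contain a Feb 29 — 16×365 + 3×366 = 6938 days.
(1900 is not a leap year (divisible by 100 but not 400).)
August 1911: 31 − 14 = 17 days remain.
Then September (30), October (31), November (30), December (31), January (31), February 1912 (29), March (31), April (30): 30 + 31 + 30 + 31 + 31 + 29 + 31 + 30 = 243 days.
May 1–22, 1912: 22 days.
Residual: 282 days.
Total: 7220 days.
7220 mod 7 = 3, so 3 days before Wednesday is Sunday.

Sunday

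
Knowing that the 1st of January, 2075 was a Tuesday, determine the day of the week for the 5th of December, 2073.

Count forward from the earlier date (December 5, 2073) to the later (January 1, 2075):
December 5, 2073 → December 5, 2074: 365 days.
December 2074: 31 − 5 = 26 days remain.
January 1, 2075: 1 day.
Residual: 27 days.
Total: 392 days.
392 is a multiple of 7, so the 5th of December, 2073 falls on the same weekday: Tuesday.

Tuesday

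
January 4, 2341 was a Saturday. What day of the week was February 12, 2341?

January 2341: 31 − 4 = 27 days remain.
February 1–12, 2341: 12 days (2341 is not a leap year).
Total: 27 + 12 = 39 days.
39 mod 7 = 4, so 4 days after Saturday is Wednesday.

Wednesday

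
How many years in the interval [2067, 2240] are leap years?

Years divisible by 4: 2068, 2072, …, 2240 — 44 in all.
Of these, 2100, 2200 are divisible by 100 but not 400, so not leap.
Leap years: 44 − 2 = 42.

42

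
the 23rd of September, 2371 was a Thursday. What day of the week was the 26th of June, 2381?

Day-of-year of September 23, 2371: 266.
Day-of-year of June 26, 2381: 177.
2371 has 365 days, so 365 − 266 = 99 days remain in 2371.
Full years 2372–2380: 6 common + 3 leap = 6×365 + 3×366 = 3288 days.
Total: 99 + 3288 + 177 = 3564 days.
3564 mod 7 = 1, so 1 day after Thursday is Friday.

Friday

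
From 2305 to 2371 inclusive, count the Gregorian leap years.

Years divisible by 4: 2308, 2312, …, 2368 — 16 in all.
No century exceptions apply. Count: 16.

16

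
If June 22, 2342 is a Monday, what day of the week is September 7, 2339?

Thursday

Count forward from the earlier date (September 7, 2339) to the later (June 22, 2342):
Day-of-year of September 7, 2339: 250.
Day-of-year of June 22, 2342: 173.
2339 has 365 days, so 365 − 250 = 115 days remain in 2339.
Full years: 2340: 366; 2341: 365. Sum = 731.
Total: 115 + 731 + 173 = 1019 days.
1019 mod 7 = 4, so 4 days before Monday is Thursday.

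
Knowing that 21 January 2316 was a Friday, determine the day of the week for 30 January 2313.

Thursday

Count forward from the earlier date (January 30, 2313) to the later (January 21, 2316):
Day-of-year of January 30, 2313: 30.
Day-of-year of January 21, 2316: 21.
2313 has 365 days, so 365 − 30 = 335 days remain in 2313.
Full years: 2314: 365; 2315: 365. Sum = 730.
Total: 335 + 730 + 21 = 1086 days.
1086 mod 7 = 1, so 1 day before Friday is Thursday.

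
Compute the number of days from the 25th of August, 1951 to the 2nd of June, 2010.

From August 25, 1951 to August 25, 2009: 58 years, of which 15 contain a Feb 29 — 43×365 + 15×366 = 21185 days.
(2000 is a leap year (divisible by 400).)
August 2009: 31 − 25 = 6 days remain.
Then 9 full months totalling 273 days.
June 1–2, 2010: 2 days.
Residual: 281 days.
Total: 21466 days.

21466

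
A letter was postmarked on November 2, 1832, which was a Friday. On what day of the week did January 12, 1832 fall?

Count forward from the earlier date (January 12, 1832) to the later (November 2, 1832):
January 1832: 31 − 12 = 19 days remain.
Then 9 full months totalling 274 days.
November 1–2, 1832: 2 days.
Total: 19 + 274 + 2 = 295 days.
295 mod 7 = 1, so 1 day before Friday is Thursday.

Thursday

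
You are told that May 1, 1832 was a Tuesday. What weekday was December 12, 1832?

May 1832: 31 − 1 = 30 days remain.
Then June (30), July (31), August (31), September (30), October (31), November (30): 30 + 31 + 31 + 30 + 31 + 30 = 183 days.
December 1–12, 1832: 12 days.
Total: 30 + 183 + 12 = 225 days.
225 mod 7 = 1, so 1 day after Tuesday is Wednesday.

Wednesday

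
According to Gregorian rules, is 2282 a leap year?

2282 is not a leap year.

No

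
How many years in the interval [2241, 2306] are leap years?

Years divisible by 4: 2244, 2248, …, 2304 — 16 in all.
Of these, 2300 is divisible by 100 but not 400, so not leap.
Leap years: 16 − 1 = 15.

15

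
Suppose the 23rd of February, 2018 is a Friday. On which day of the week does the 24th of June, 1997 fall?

Count forward from the earlier date (June 24, 1997) to the later (February 23, 2018):
Day-of-year of June 24, 1997: 175.
Day-of-year of February 23, 2018: 54.
1997 has 365 days, so 365 − 175 = 190 days remain in 1997.
Full years 1998–2017: 15 common + 5 leap = 15×365 + 5×366 = 7305 days.
Total: 190 + 7305 + 54 = 7549 days.
7549 mod 7 = 3, so 3 days before Friday is Tuesday.

Tuesday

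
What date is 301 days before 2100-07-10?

2099-09-12

Count 301 days before July 10, 2100:
September 2099: 30 − 12 = 18 days remain.
Then 9 full months totalling 273 days.
July 1–10, 2100: 10 days.
Residual: 301 days.
Total: 301 days.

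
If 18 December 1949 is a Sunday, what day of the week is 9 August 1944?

Wednesday

Count forward from the earlier date (August 9, 1944) to the later (December 18, 1949):
Day-of-year of August 9, 1944: 222.
Day-of-year of December 18, 1949: 352.
1944 has 366 days, so 366 − 222 = 144 days remain in 1944.
Full years: 1945: 365; 1946: 365; 1947: 365; 1948: 366. Sum = 1461.
Total: 144 + 1461 + 352 = 1957 days.
1957 mod 7 = 4, so 4 days before Sunday is Wednesday.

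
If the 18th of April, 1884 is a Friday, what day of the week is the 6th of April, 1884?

Count forward from the earlier date (April 6, 1884) to the later (April 18, 1884):
Within April 1884: 18 − 6 = 12 days.
12 mod 7 = 5, so 5 days before Friday is Sunday.

Sunday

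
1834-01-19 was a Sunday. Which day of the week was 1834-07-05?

January 1834: 31 − 19 = 12 days remain.
Then February 1834 (28), March (31), April (30), May (31), June (30): 28 + 31 + 30 + 31 + 30 = 150 days.
July 1–5, 1834: 5 days.
Total: 12 + 150 + 5 = 167 days.
167 mod 7 = 6, so 6 days after Sunday is Saturday.

Saturday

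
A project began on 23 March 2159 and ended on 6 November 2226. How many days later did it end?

24699

Day-of-year of March 23, 2159: 82.
Day-of-year of November 6, 2226: 310.
2159 has 365 days, so 365 − 82 = 283 days remain in 2159.
Full years 2160–2225: 50 common + 16 leap = 50×365 + 16×366 = 24106 days.
Total: 283 + 24106 + 310 = 24699 days.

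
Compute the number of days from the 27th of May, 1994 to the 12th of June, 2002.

2938

Day-of-year of May 27, 1994: 147.
Day-of-year of June 12, 2002: 163.
1994 has 365 days, so 365 − 147 = 218 days remain in 1994.
Full years 1995–2001: 5 common + 2 leap = 5×365 + 2×366 = 2557 days.
Total: 218 + 2557 + 163 = 2938 days.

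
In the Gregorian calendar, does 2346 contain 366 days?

No

2346 is not a leap year.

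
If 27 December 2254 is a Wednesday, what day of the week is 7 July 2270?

Thursday

From December 27, 2254 to December 27, 2269: 15 years, of which 4 contain a Feb 29 — 11×365 + 4×366 = 5479 days.
December 2269: 31 − 27 = 4 days remain.
Then January (31), February 2270 (28), March (31), April (30), May (31), June (30): 31 + 28 + 31 + 30 + 31 + 30 = 181 days.
July 1–7, 2270: 7 days.
Residual: 192 days.
Total: 5671 days.
5671 mod 7 = 1, so 1 day after Wednesday is Thursday.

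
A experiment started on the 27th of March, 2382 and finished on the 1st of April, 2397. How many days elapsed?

Day-of-year of March 27, 2382: 86.
Day-of-year of April 1, 2397: 91.
2382 has 365 days, so 365 − 86 = 279 days remain in 2382.
Full years 2383–2396: 10 common + 4 leap = 10×365 + 4×366 = 5114 days.
Total: 279 + 5114 + 91 = 5484 days.

5484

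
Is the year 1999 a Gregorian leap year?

No

1999 is not a leap year.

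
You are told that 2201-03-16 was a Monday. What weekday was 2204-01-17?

Day-of-year of March 16, 2201: 75.
Day-of-year of January 17, 2204: 17.
2201 has 365 days, so 365 − 75 = 290 days remain in 2201.
Full years: 2202: 365; 2203: 365. Sum = 730.
Total: 290 + 730 + 17 = 1037 days.
1037 mod 7 = 1, so 1 day after Monday is Tuesday.

Tuesday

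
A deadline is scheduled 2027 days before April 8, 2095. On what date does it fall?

September 19, 2089

Count 2027 days before April 8, 2095:
Day-of-year of September 19, 2089: 262.
Day-of-year of April 8, 2095: 98.
2089 has 365 days, so 365 − 262 = 103 days remain in 2089.
Full years: 2090: 365; 2091: 365; 2092: 366; 2093: 365; 2094: 365. Sum = 1826.
Total: 103 + 1826 + 98 = 2027 days.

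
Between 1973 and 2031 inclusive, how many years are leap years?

14

Years divisible by 4: 1976, 1980, …, 2028 — 14 in all.
2000 is divisible by 400, so still leap.
No century exceptions apply. Count: 14.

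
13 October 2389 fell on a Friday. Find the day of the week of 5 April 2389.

Count forward from the earlier date (April 5, 2389) to the later (October 13, 2389):
April 2389: 30 − 5 = 25 days remain.
Then May (31), June (30), July (31), August (31), September (30): 31 + 30 + 31 + 31 + 30 = 153 days.
October 1–13, 2389: 13 days.
Total: 25 + 153 + 13 = 191 days.
191 mod 7 = 2, so 2 days before Friday is Wednesday.

Wednesday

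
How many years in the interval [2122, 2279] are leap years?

38

Years divisible by 4: 2124, 2128, …, 2276 — 39 in all.
Of these, 2200 is divisible by 100 but not 400, so not leap.
Leap years: 39 − 1 = 38.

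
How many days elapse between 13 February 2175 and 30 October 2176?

February 2175: 28 − 13 = 15 days remain (2175 is not a leap year, so February has 28 days).
Then 19 full months totalling 580 days.
October 1–30, 2176: 30 days.
Total: 15 + 580 + 30 = 625 days.

625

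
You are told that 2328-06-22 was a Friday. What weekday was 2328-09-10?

June 2328: 30 − 22 = 8 days remain.
Then July (31), August (31): 31 + 31 = 62 days.
September 1–10, 2328: 10 days.
Total: 8 + 62 + 10 = 80 days.
80 mod 7 = 3, so 3 days after Friday is Monday.

Monday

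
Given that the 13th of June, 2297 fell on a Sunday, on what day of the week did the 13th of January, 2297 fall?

Wednesday

Count forward from the earlier date (January 13, 2297) to the later (June 13, 2297):
January 2297: 31 − 13 = 18 days remain.
Then February 2297 (28), March (31), April (30), May (31): 28 + 31 + 30 + 31 = 120 days.
June 1–13, 2297: 13 days.
Total: 18 + 120 + 13 = 151 days.
151 mod 7 = 4, so 4 days before Sunday is Wednesday.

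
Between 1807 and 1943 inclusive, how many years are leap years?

33

Years divisible by 4: 1808, 1812, …, 1940 — 34 in all.
Of these, 1900 is divisible by 100 but not 400, so not leap.
Leap years: 34 − 1 = 33.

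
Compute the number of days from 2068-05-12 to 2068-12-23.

May 2068: 31 − 12 = 19 days remain.
Then June (30), July (31), August (31), September (30), October (31), November (30): 30 + 31 + 31 + 30 + 31 + 30 = 183 days.
December 1–23, 2068: 23 days.
Total: 19 + 183 + 23 = 225 days.

225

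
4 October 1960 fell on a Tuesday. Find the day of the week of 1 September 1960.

Count forward from the earlier date (September 1, 1960) to the later (October 4, 1960):
September 1960: 30 − 1 = 29 days remain.
October 1–4, 1960: 4 days.
Total: 29 + 4 = 33 days.
33 mod 7 = 5, so 5 days before Tuesday is Thursday.

Thursday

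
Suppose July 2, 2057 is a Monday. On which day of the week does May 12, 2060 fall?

Day-of-year of July 2, 2057: 183.
Day-of-year of May 12, 2060: 133.
2057 has 365 days, so 365 − 183 = 182 days remain in 2057.
Full years: 2058: 365; 2059: 365. Sum = 730.
Total: 182 + 730 + 133 = 1045 days.
1045 mod 7 = 2, so 2 days after Monday is Wednesday.

Wednesday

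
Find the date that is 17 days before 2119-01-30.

2119-01-13

Count 17 days before January 30, 2119:
Within January 2119: 30 − 13 = 17 days.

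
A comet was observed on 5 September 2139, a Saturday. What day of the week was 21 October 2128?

Thursday

Count forward from the earlier date (October 21, 2128) to the later (September 5, 2139):
Day-of-year of October 21, 2128: 295.
Day-of-year of September 5, 2139: 248.
2128 has 366 days, so 366 − 295 = 71 days remain in 2128.
Full years 2129–2138: 8 common + 2 leap = 8×365 + 2×366 = 3652 days.
Total: 71 + 3652 + 248 = 3971 days.
3971 mod 7 = 2, so 2 days before Saturday is Thursday.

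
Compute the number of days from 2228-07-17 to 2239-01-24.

3843

From July 17, 2228 to July 17, 2238: 10 years, of which 2 contain a Feb 29 — 8×365 + 2×366 = 3652 days.
July 2238: 31 − 17 = 14 days remain.
Then August (31), September (30), October (31), November (30), December (31): 31 + 30 + 31 + 30 + 31 = 153 days.
January 1–24, 2239: 24 days.
Residual: 191 days.
Total: 3843 days.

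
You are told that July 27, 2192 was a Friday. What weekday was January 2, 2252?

Friday

Day-of-year of July 27, 2192: 209.
Day-of-year of January 2, 2252: 2.
2192 has 366 days, so 366 − 209 = 157 days remain in 2192.
Full years 2193–2251: 46 common + 13 leap = 46×365 + 13×366 = 21548 days.
Total: 157 + 21548 + 2 = 21707 days.
21707 is a multiple of 7, so January 2, 2252 falls on the same weekday: Friday.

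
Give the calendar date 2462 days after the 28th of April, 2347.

the 23rd of January, 2354

Count 2462 days after April 28, 2347:
Day-of-year of April 28, 2347: 118.
Day-of-year of January 23, 2354: 23.
2347 has 365 days, so 365 − 118 = 247 days remain in 2347.
Full years: 2348: 366; 2349: 365; 2350: 365; 2351: 365; 2352: 366; 2353: 365. Sum = 2192.
Total: 247 + 2192 + 23 = 2462 days.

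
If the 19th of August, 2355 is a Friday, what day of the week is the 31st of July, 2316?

Monday

Count forward from the earlier date (July 31, 2316) to the later (August 19, 2355):
Day-of-year of July 31, 2316: 213.
Day-of-year of August 19, 2355: 231.
2316 has 366 days, so 366 − 213 = 153 days remain in 2316.
Full years 2317–2354: 29 common + 9 leap = 29×365 + 9×366 = 13879 days.
Total: 153 + 13879 + 231 = 14263 days.
14263 mod 7 = 4, so 4 days before Friday is Monday.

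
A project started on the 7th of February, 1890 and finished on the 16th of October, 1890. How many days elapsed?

251

February 1890: 28 − 7 = 21 days remain (1890 is not a leap year, so February has 28 days).
Then March (31), April (30), May (31), June (30), July (31), August (31), September (30): 31 + 30 + 31 + 30 + 31 + 31 + 30 = 214 days.
October 1–16, 1890: 16 days.
Total: 21 + 214 + 16 = 251 days.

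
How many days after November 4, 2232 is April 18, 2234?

Day-of-year of November 4, 2232: 309.
Day-of-year of April 18, 2234: 108.
2232 has 366 days, so 366 − 309 = 57 days remain in 2232.
Full years: 2233: 365. Sum = 365.
Total: 57 + 365 + 108 = 530 days.

530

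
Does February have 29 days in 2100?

2100 is not a leap year (divisible by 100 but not 400).

No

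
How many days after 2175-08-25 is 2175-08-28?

Within August 2175: 28 − 25 = 3 days.

3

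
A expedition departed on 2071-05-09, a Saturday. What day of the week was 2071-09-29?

May 2071: 31 − 9 = 22 days remain.
Then June (30), July (31), August (31): 30 + 31 + 31 = 92 days.
September 1–29, 2071: 29 days.
Total: 22 + 92 + 29 = 143 days.
143 mod 7 = 3, so 3 days after Saturday is Tuesday.

Tuesday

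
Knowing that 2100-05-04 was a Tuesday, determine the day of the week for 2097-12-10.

Tuesday

Count forward from the earlier date (December 10, 2097) to the later (May 4, 2100):
December 10, 2097 → December 10, 2098: 365 days.
December 10, 2098 → December 10, 2099: 365 days.
December 2099: 31 − 10 = 21 days remain.
Then January (31), February 2100 (28), March (31), April (30): 31 + 28 + 31 + 30 = 120 days.
May 1–4, 2100: 4 days.
Residual: 145 days.
Total: 875 days.
875 is a multiple of 7, so 2097-12-10 falls on the same weekday: Tuesday.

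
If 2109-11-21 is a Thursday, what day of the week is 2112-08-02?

Day-of-year of November 21, 2109: 325.
Day-of-year of August 2, 2112: 215.
2109 has 365 days, so 365 − 325 = 40 days remain in 2109.
Full years: 2110: 365; 2111: 365. Sum = 730.
Total: 40 + 730 + 215 = 985 days.
985 mod 7 = 5, so 5 days after Thursday is Tuesday.

Tuesday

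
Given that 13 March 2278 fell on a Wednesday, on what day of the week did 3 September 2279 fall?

Wednesday

March 13, 2278 → March 13, 2279: 365 days.
March 2279: 31 − 13 = 18 days remain.
Then April (30), May (31), June (30), July (31), August (31): 30 + 31 + 30 + 31 + 31 = 153 days.
September 1–3, 2279: 3 days.
Residual: 174 days.
Total: 539 days.
539 is a multiple of 7, so 3 September 2279 falls on the same weekday: Wednesday.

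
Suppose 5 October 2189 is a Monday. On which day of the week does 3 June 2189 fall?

Wednesday

Count forward from the earlier date (June 3, 2189) to the later (October 5, 2189):
June 2189: 30 − 3 = 27 days remain.
Then July (31), August (31), September (30): 31 + 31 + 30 = 92 days.
October 1–5, 2189: 5 days.
Total: 27 + 92 + 5 = 124 days.
124 mod 7 = 5, so 5 days before Monday is Wednesday.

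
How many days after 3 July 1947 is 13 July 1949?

741

July 1947: 31 − 3 = 28 days remain.
Then 23 full months totalling 700 days.
July 1–13, 1949: 13 days.
Total: 28 + 700 + 13 = 741 days.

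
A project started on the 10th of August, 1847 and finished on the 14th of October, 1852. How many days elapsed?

August 10, 1847 → August 10, 1848: 366 days (1848 is a leap year).
August 10, 1848 → August 10, 1849: 365 days.
August 10, 1849 → August 10, 1850: 365 days.
August 10, 1850 → August 10, 1851: 365 days.
August 10, 1851 → August 10, 1852: 366 days (1852 is a leap year).
August 1852: 31 − 10 = 21 days remain.
Then September (30): 30 days.
October 1–14, 1852: 14 days.
Residual: 65 days.
Total: 1892 days.

1892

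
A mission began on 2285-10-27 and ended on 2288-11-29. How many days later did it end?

October 27, 2285 → October 27, 2286: 365 days.
October 27, 2286 → October 27, 2287: 365 days.
October 27, 2287 → October 27, 2288: 366 days (2288 is a leap year).
October 2288: 31 − 27 = 4 days remain.
November 1–29, 2288: 29 days.
Residual: 33 days.
Total: 1129 days.

1129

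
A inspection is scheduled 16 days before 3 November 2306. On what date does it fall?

18 October 2306

Count 16 days before November 3, 2306:
October 2306: 31 − 18 = 13 days remain.
November 1–3, 2306: 3 days.
Total: 13 + 3 = 16 days.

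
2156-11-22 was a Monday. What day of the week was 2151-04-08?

Thursday

Count forward from the earlier date (April 8, 2151) to the later (November 22, 2156):
April 8, 2151 → April 8, 2152: 366 days (2152 is a leap year).
April 8, 2152 → April 8, 2153: 365 days.
April 8, 2153 → April 8, 2154: 365 days.
April 8, 2154 → April 8, 2155: 365 days.
April 8, 2155 → April 8, 2156: 366 days (2156 is a leap year).
April 2156: 30 − 8 = 22 days remain.
Then May (31), June (30), July (31), August (31), September (30), October (31): 31 + 30 + 31 + 31 + 30 + 31 = 184 days.
November 1–22, 2156: 22 days.
Residual: 228 days.
Total: 2055 days.
2055 mod 7 = 4, so 4 days before Monday is Thursday.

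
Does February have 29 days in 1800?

1800 is not a leap year (divisible by 100 but not 400).

No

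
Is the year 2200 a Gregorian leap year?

No

2200 is not a leap year (divisible by 100 but not 400).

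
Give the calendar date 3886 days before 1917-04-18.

1906-08-28

Count 3886 days before April 18, 1917:
Day-of-year of August 28, 1906: 240.
Day-of-year of April 18, 1917: 108.
1906 has 365 days, so 365 − 240 = 125 days remain in 1906.
Full years 1907–1916: 7 common + 3 leap = 7×365 + 3×366 = 3653 days.
Total: 125 + 3653 + 108 = 3886 days.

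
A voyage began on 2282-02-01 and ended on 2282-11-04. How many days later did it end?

276

February 2282: 28 − 1 = 27 days remain (2282 is not a leap year, so February has 28 days).
Then March (31), April (30), May (31), June (30), July (31), August (31), September (30), October (31): 31 + 30 + 31 + 30 + 31 + 31 + 30 + 31 = 245 days.
November 1–4, 2282: 4 days.
Total: 27 + 245 + 4 = 276 days.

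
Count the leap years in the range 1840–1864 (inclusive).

Years divisible by 4 in [1840, 1864]: 1840, 1844, 1848, 1852, 1856, 1860, 1864.
No century exceptions apply. Count: 7.

7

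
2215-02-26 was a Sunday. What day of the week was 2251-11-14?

Day-of-year of February 26, 2215: 57.
Day-of-year of November 14, 2251: 318.
2215 has 365 days, so 365 − 57 = 308 days remain in 2215.
Full years 2216–2250: 26 common + 9 leap = 26×365 + 9×366 = 12784 days.
Total: 308 + 12784 + 318 = 13410 days.
13410 mod 7 = 5, so 5 days after Sunday is Friday.

Friday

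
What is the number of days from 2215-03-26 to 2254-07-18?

14359

From March 26, 2215 to March 26, 2254: 39 years, of which 10 contain a Feb 29 — 29×365 + 10×366 = 14245 days.
March 2254: 31 − 26 = 5 days remain.
Then April (30), May (31), June (30): 30 + 31 + 30 = 91 days.
July 1–18, 2254: 18 days.
Residual: 114 days.
Total: 14359 days.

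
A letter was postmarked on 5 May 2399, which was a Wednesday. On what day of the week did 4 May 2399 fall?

Tuesday

Count forward from the earlier date (May 4, 2399) to the later (May 5, 2399):
Within May 2399: 5 − 4 = 1 day.
1 mod 7 = 1, so 1 day before Wednesday is Tuesday.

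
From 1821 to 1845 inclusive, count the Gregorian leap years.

Years divisible by 4 in [1821, 1845]: 1824, 1828, 1832, 1836, 1840, 1844.
No century exceptions apply. Count: 6.

6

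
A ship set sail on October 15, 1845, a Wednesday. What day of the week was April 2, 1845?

Count forward from the earlier date (April 2, 1845) to the later (October 15, 1845):
April 1845: 30 − 2 = 28 days remain.
Then May (31), June (30), July (31), August (31), September (30): 31 + 30 + 31 + 31 + 30 = 153 days.
October 1–15, 1845: 15 days.
Total: 28 + 153 + 15 = 196 days.
196 is a multiple of 7, so April 2, 1845 falls on the same weekday: Wednesday.

Wednesday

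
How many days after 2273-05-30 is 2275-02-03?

May 2273: 31 − 30 = 1 day remains.
Then 20 full months totalling 610 days.
February 1–3, 2275: 3 days (2275 is not a leap year).
Total: 1 + 610 + 3 = 614 days.

614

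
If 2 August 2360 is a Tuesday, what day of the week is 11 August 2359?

Count forward from the earlier date (August 11, 2359) to the later (August 2, 2360):
August 2359: 31 − 11 = 20 days remain.
Then 11 full months totalling 335 days.
August 1–2, 2360: 2 days.
Total: 20 + 335 + 2 = 357 days.
357 is a multiple of 7, so 11 August 2359 falls on the same weekday: Tuesday.

Tuesday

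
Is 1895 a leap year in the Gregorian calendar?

1895 is not a leap year.

No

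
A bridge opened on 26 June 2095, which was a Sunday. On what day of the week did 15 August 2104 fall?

Friday

Day-of-year of June 26, 2095: 177.
Day-of-year of August 15, 2104: 228.
2095 has 365 days, so 365 − 177 = 188 days remain in 2095.
Full years 2096–2103: 7 common + 1 leap = 7×365 + 1×366 = 2921 days.
Total: 188 + 2921 + 228 = 3337 days.
3337 mod 7 = 5, so 5 days after Sunday is Friday.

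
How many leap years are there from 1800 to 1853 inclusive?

Years divisible by 4: 1800, 1804, …, 1852 — 14 in all.
Of these, 1800 is divisible by 100 but not 400, so not leap.
Leap years: 14 − 1 = 13.

13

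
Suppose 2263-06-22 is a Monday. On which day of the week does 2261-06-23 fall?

Count forward from the earlier date (June 23, 2261) to the later (June 22, 2263):
June 23, 2261 → June 23, 2262: 365 days.
June 2262: 30 − 23 = 7 days remain.
Then 11 full months totalling 335 days.
June 1–22, 2263: 22 days.
Residual: 364 days.
Total: 729 days.
729 mod 7 = 1, so 1 day before Monday is Sunday.

Sunday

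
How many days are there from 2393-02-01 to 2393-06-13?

February 2393: 28 − 1 = 27 days remain (2393 is not a leap year, so February has 28 days).
Then March (31), April (30), May (31): 31 + 30 + 31 = 92 days.
June 1–13, 2393: 13 days.
Total: 27 + 92 + 13 = 132 days.

132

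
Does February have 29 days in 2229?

2229 is not a leap year.

No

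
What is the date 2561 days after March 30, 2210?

April 3, 2217

Count 2561 days after March 30, 2210:
From March 30, 2210 to March 30, 2217: 7 years, of which 2 contain a Feb 29 — 5×365 + 2×366 = 2557 days.
March 2217: 31 − 30 = 1 day remains.
April 1–3, 2217: 3 days.
Residual: 4 days.
Total: 2561 days.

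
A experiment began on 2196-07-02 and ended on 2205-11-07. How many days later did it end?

3414

From July 2, 2196 to July 2, 2205: 9 years, of which 1 contains a Feb 29 — 8×365 + 1×366 = 3286 days.
(2200 is not a leap year (divisible by 100 but not 400).)
July 2205: 31 − 2 = 29 days remain.
Then August (31), September (30), October (31): 31 + 30 + 31 = 92 days.
November 1–7, 2205: 7 days.
Residual: 128 days.
Total: 3414 days.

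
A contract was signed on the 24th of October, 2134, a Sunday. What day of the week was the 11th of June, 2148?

From October 24, 2134 to October 24, 2147: 13 years, of which 3 contain a Feb 29 — 10×365 + 3×366 = 4748 days.
October 2147: 31 − 24 = 7 days remain.
Then November (30), December (31), January (31), February 2148 (29), March (31), April (30), May (31): 30 + 31 + 31 + 29 + 31 + 30 + 31 = 213 days.
June 1–11, 2148: 11 days.
Residual: 231 days.
Total: 4979 days.
4979 mod 7 = 2, so 2 days after Sunday is Tuesday.

Tuesday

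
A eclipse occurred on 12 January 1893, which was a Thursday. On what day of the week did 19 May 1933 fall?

Day-of-year of January 12, 1893: 12.
Day-of-year of May 19, 1933: 139.
1893 has 365 days, so 365 − 12 = 353 days remain in 1893.
Full years 1894–1932: 30 common + 9 leap = 30×365 + 9×366 = 14244 days.
Total: 353 + 14244 + 139 = 14736 days.
14736 mod 7 = 1, so 1 day after Thursday is Friday.

Friday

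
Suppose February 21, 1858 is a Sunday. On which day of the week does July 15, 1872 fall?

Monday

From February 21, 1858 to February 21, 1872: 14 years, of which 3 contain a Feb 29 — 11×365 + 3×366 = 5113 days.
February 1872: 29 − 21 = 8 days remain (1872 is a leap year, so February has 29 days).
Then March (31), April (30), May (31), June (30): 31 + 30 + 31 + 30 = 122 days.
July 1–15, 1872: 15 days.
Residual: 145 days.
Total: 5258 days.
5258 mod 7 = 1, so 1 day after Sunday is Monday.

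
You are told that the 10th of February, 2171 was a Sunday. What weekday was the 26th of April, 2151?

Monday

Count forward from the earlier date (April 26, 2151) to the later (February 10, 2171):
From April 26, 2151 to April 26, 2170: 19 years, of which 5 contain a Feb 29 — 14×365 + 5×366 = 6940 days.
April 2170: 30 − 26 = 4 days remain.
Then 9 full months totalling 276 days.
February 1–10, 2171: 10 days (2171 is not a leap year).
Residual: 290 days.
Total: 7230 days.
7230 mod 7 = 6, so 6 days before Sunday is Monday.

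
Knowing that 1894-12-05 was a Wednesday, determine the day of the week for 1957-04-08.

Day-of-year of December 5, 1894: 339.
Day-of-year of April 8, 1957: 98.
1894 has 365 days, so 365 − 339 = 26 days remain in 1894.
Full years 1895–1956: 47 common + 15 leap = 47×365 + 15×366 = 22645 days.
Total: 26 + 22645 + 98 = 22769 days.
22769 mod 7 = 5, so 5 days after Wednesday is Monday.

Monday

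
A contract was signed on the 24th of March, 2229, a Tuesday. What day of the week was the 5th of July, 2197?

Count forward from the earlier date (July 5, 2197) to the later (March 24, 2229):
Day-of-year of July 5, 2197: 186.
Day-of-year of March 24, 2229: 83.
2197 has 365 days, so 365 − 186 = 179 days remain in 2197.
Full years 2198–2228: 24 common + 7 leap = 24×365 + 7×366 = 11322 days.
Total: 179 + 11322 + 83 = 11584 days.
11584 mod 7 = 6, so 6 days before Tuesday is Wednesday.

Wednesday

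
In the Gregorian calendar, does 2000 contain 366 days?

2000 is a leap year (divisible by 400).

Yes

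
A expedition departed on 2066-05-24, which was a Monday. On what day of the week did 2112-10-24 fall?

Monday

Day-of-year of May 24, 2066: 144.
Day-of-year of October 24, 2112: 298.
2066 has 365 days, so 365 − 144 = 221 days remain in 2066.
Full years 2067–2111: 35 common + 10 leap = 35×365 + 10×366 = 16435 days.
Total: 221 + 16435 + 298 = 16954 days.
16954 is a multiple of 7, so 2112-10-24 falls on the same weekday: Monday.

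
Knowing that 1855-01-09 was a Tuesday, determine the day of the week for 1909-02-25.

Thursday

Day-of-year of January 9, 1855: 9.
Day-of-year of February 25, 1909: 56.
1855 has 365 days, so 365 − 9 = 356 days remain in 1855.
Full years 1856–1908: 40 common + 13 leap = 40×365 + 13×366 = 19358 days.
Total: 356 + 19358 + 56 = 19770 days.
19770 mod 7 = 2, so 2 days after Tuesday is Thursday.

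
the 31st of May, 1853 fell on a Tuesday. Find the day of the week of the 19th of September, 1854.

Tuesday

Day-of-year of May 31, 1853: 151.
Day-of-year of September 19, 1854: 262.
1853 has 365 days, so 365 − 151 = 214 days remain in 1853.
Total: 214 + 262 = 476 days.
476 is a multiple of 7, so the 19th of September, 1854 falls on the same weekday: Tuesday.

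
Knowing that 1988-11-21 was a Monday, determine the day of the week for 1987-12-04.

Count forward from the earlier date (December 4, 1987) to the later (November 21, 1988):
Day-of-year of December 4, 1987: 338.
Day-of-year of November 21, 1988: 326.
1987 has 365 days, so 365 − 338 = 27 days remain in 1987.
Total: 27 + 326 = 353 days.
353 mod 7 = 3, so 3 days before Monday is Friday.

Friday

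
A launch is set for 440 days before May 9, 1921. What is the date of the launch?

February 24, 1920

Count 440 days before May 9, 1921:
February 24, 1920 → February 24, 1921: 366 days (1920 is a leap year).
February 1921: 28 − 24 = 4 days remain (1921 is not a leap year, so February has 28 days).
Then March (31), April (30): 31 + 30 = 61 days.
May 1–9, 1921: 9 days.
Residual: 74 days.
Total: 440 days.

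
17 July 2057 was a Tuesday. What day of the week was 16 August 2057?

Thursday

July 2057: 31 − 17 = 14 days remain.
August 1–16, 2057: 16 days.
Total: 14 + 16 = 30 days.
30 mod 7 = 2, so 2 days after Tuesday is Thursday.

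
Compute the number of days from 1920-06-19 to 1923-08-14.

Day-of-year of June 19, 1920: 171.
Day-of-year of August 14, 1923: 226.
1920 has 366 days, so 366 − 171 = 195 days remain in 1920.
Full years: 1921: 365; 1922: 365. Sum = 730.
Total: 195 + 730 + 226 = 1151 days.

1151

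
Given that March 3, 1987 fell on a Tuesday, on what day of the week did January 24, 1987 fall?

Count forward from the earlier date (January 24, 1987) to the later (March 3, 1987):
January 1987: 31 − 24 = 7 days remain.
Then February 1987 (28): 28 days.
March 1–3, 1987: 3 days.
Total: 7 + 28 + 3 = 38 days.
38 mod 7 = 3, so 3 days before Tuesday is Saturday.

Saturday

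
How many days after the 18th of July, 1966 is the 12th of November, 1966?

117

July 1966: 31 − 18 = 13 days remain.
Then August (31), September (30), October (31): 31 + 30 + 31 = 92 days.
November 1–12, 1966: 12 days.
Total: 13 + 92 + 12 = 117 days.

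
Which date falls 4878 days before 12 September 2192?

6 May 2179

Count 4878 days before September 12, 2192:
From May 6, 2179 to May 6, 2192: 13 years, of which 4 contain a Feb 29 — 9×365 + 4×366 = 4749 days.
May 2192: 31 − 6 = 25 days remain.
Then June (30), July (31), August (31): 30 + 31 + 31 = 92 days.
September 1–12, 2192: 12 days.
Residual: 129 days.
Total: 4878 days.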